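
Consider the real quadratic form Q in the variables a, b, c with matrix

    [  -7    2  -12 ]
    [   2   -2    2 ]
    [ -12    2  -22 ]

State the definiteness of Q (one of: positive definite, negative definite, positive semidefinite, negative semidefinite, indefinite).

negative semidefinite

Congruent diagonalization of A (simultaneous row and column reduction) yields pivots -7, -10/7, 0.
Counting signs: 2 negative, 1 zero.
Hence Q is negative semidefinite.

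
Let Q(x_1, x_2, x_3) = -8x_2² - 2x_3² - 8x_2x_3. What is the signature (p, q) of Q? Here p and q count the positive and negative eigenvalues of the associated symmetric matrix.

(0, 1)

The symmetric matrix is A = [[0, 0, 0], [0, -8, -4], [0, -4, -2]].
Row-reducing A symmetrically gives the diagonal entries 0, -8, 0.
That gives 1 negative, 2 zero pivots.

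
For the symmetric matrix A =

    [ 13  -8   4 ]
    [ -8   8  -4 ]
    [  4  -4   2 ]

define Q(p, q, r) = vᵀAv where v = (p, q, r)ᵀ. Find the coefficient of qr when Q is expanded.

The coefficient of qr is A[2,3] + A[3,2] = 2·(-4) = -8.

-8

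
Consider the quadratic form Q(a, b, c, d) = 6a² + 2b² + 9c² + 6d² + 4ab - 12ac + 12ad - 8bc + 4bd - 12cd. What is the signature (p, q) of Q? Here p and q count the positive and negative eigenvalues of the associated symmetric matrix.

(2, 0)

Write A = [[6, 2, -6, 6], [2, 2, -4, 2], [-6, -4, 9, -6], [6, 2, -6, 6]].
Congruent diagonalization of A (simultaneous row and column reduction) yields pivots 6, 4/3, 0, 0.
So there are 2 positive, 2 zero pivots.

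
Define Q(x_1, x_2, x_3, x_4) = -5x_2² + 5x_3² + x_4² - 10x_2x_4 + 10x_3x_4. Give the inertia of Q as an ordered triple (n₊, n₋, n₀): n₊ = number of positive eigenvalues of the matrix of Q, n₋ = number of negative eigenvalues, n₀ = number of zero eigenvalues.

The associated matrix is A = [[0, 0, 0, 0], [0, -5, 0, -5], [0, 0, 5, 5], [0, -5, 5, 1]].
Applying the same elementary operations to the rows and columns of A produces a congruent diagonal matrix with entries 0, -5, 5, 1.
That gives 2 positive, 1 negative, 1 zero pivots.

(2, 1, 1)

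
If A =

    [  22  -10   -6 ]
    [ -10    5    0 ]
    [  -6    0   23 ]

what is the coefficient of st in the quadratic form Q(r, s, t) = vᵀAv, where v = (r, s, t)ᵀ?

The coefficient of st is A[2,3] + A[3,2] = 2·0 = 0.

0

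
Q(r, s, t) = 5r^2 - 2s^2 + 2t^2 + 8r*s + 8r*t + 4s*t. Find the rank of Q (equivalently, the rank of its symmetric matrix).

The associated matrix is A = [[5, 4, 4], [4, -2, 2], [4, 2, 2]].
Row-reducing A symmetrically gives the diagonal entries 5, -26/5, -12/13.
That gives 1 positive, 2 negative pivots.
The rank is the number of nonzero pivots: 3.

3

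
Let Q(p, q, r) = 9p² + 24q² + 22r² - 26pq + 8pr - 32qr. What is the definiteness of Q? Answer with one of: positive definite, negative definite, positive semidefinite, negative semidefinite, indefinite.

The symmetric matrix is A = [[9, -13, 4], [-13, 24, -16], [4, -16, 22]].
An LDLᵀ factorisation of A has diagonal entries 9, 47/9, 10/47.
Counting signs: 3 positive.
Hence Q is positive definite.

positive definite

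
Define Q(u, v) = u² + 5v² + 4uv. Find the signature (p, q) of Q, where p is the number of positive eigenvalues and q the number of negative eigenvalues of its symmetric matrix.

The associated matrix is A = [[1, 2], [2, 5]].
Symmetric row and column elimination reduces A to a congruent diagonal form with pivots 1, 1.
So there are 2 positive pivots.

(2, 0)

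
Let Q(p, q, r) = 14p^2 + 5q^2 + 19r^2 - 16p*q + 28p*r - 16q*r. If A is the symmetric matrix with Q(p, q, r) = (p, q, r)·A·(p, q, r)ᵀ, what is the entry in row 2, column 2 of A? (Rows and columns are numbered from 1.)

The coefficient of q^2 in Q is 5, and that is exactly A[2,2].

5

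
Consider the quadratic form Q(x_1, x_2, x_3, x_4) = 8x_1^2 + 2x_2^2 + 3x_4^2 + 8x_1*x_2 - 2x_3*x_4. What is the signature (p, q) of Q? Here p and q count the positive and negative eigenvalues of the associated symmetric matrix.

The symmetric matrix is A = [[8, 4, 0, 0], [4, 2, 0, 0], [0, 0, 0, -1], [0, 0, -1, 3]].
By Sylvester's law of inertia any congruent diagonalization of A has 2 positive, 1 negative and 1 zero entries.

(2, 1)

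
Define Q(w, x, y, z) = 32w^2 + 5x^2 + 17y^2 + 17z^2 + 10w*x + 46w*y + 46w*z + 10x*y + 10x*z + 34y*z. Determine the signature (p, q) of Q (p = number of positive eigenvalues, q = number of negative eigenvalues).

The associated matrix is A = [[32, 5, 23, 23], [5, 5, 5, 5], [23, 5, 17, 17], [23, 5, 17, 17]].
Symmetric row and column elimination reduces A to a congruent diagonal form with pivots 32, 135/32, 0, 0.
So there are 2 positive, 2 zero pivots.

(2, 0)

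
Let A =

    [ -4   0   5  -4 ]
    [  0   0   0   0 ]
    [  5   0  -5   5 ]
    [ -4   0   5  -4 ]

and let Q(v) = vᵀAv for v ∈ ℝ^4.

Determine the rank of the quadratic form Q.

2

Applying the same elementary operations to the rows and columns of A produces a congruent diagonal matrix with entries -4, 0, 5/4, 0.
Counting signs: 1 positive, 1 negative, 2 zero.
The rank is the number of nonzero pivots: 2.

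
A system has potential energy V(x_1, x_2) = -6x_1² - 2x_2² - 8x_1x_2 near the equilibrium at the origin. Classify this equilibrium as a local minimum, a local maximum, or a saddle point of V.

saddle point

The Hessian at the origin is H = [[-12, -8], [-8, -4]].
det H = -12·-4 − (-8)² = -16 < 0, so H is indefinite.
Therefore the origin is a saddle point.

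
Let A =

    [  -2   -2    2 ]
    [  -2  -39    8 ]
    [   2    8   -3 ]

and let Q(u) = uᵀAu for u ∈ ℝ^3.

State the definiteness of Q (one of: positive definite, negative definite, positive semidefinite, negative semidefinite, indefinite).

Applying the same elementary operations to the rows and columns of A produces a congruent diagonal matrix with entries -2, -37, -1/37.
Counting signs: 3 negative.
Hence Q is negative definite.

negative definite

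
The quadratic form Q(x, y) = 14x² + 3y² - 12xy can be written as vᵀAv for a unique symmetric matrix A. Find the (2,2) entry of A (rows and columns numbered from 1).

The coefficient of y² in Q is 3, and that is exactly A[2,2].

3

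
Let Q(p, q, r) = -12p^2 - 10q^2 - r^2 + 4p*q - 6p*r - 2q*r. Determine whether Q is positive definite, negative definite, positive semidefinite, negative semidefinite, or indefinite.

The symmetric matrix of Q is A = [[-12, 2, -3], [2, -10, -1], [-3, -1, -1]].
Leading principal minors: Δ_1 = -12, Δ_2 = 116, Δ_3 = -2.
The signs alternate starting with Δ_1 < 0, so by Sylvester's criterion Q is negative definite.

negative definite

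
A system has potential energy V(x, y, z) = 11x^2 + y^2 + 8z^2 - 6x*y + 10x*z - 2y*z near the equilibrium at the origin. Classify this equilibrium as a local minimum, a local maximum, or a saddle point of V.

local minimum

The Hessian at the origin is H = [[22, -6, 10], [-6, 2, -2], [10, -2, 16]].
An LDLᵀ factorisation of H has diagonal entries 22, 4/11, 10.
Counting signs: 3 positive.
H is positive definite, so the origin is a strict local minimum.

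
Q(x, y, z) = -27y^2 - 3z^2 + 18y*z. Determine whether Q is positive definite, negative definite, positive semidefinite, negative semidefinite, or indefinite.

The associated matrix is A = [[0, 0, 0], [0, -27, 9], [0, 9, -3]].
Applying the same elementary operations to the rows and columns of A produces a congruent diagonal matrix with entries 0, -27, 0.
So there are 1 negative, 2 zero pivots.
Hence Q is negative semidefinite.

negative semidefinite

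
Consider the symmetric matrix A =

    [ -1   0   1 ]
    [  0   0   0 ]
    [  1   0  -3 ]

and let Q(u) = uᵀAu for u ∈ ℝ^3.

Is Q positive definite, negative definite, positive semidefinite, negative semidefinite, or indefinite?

negative semidefinite

Congruent diagonalization of A (simultaneous row and column reduction) yields pivots -1, 0, -2.
So there are 2 negative, 1 zero pivots.
Hence Q is negative semidefinite.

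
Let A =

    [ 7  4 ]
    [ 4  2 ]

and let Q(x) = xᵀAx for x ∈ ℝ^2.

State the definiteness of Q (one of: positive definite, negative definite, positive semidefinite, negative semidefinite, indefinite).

indefinite

Symmetric row and column elimination reduces A to a congruent diagonal form with pivots 7, -2/7.
That gives 1 positive, 1 negative pivots.
Hence Q is indefinite.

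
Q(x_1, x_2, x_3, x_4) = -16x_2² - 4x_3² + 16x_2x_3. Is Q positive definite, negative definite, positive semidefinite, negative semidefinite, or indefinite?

negative semidefinite

The associated matrix is A = [[0, 0, 0, 0], [0, -16, 8, 0], [0, 8, -4, 0], [0, 0, 0, 0]].
Symmetric row and column elimination reduces A to a congruent diagonal form with pivots 0, -16, 0, 0.
That gives 1 negative, 3 zero pivots.
Hence Q is negative semidefinite.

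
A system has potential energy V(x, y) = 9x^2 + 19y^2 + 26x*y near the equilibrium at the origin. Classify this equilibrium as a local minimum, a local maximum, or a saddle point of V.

The Hessian at the origin is H = [[18, 26], [26, 38]].
det H = 18·38 − (26)² = 8 > 0 and H[1,1] = 18 > 0, so H is positive definite.
Therefore the origin is a local minimum.

local minimum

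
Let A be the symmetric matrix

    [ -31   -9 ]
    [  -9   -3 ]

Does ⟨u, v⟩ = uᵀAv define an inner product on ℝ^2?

Row-reducing A symmetrically gives the diagonal entries -31, -12/31.
Counting signs: 2 negative.
Hence Q is negative definite.
⟨·,·⟩ is an inner product exactly when A is positive definite.

no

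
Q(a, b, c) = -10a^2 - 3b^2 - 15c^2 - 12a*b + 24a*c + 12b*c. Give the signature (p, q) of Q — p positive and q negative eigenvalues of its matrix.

(1, 2)

The symmetric matrix is A = [[-10, -6, 12], [-6, -3, 6], [12, 6, -15]].
Row-reducing A symmetrically gives the diagonal entries -10, 3/5, -3.
That gives 1 positive, 2 negative pivots.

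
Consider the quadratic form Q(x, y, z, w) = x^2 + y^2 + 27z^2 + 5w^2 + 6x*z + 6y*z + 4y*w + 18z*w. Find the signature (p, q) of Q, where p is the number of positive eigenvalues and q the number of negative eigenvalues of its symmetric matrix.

The associated matrix is A = [[1, 0, 3, 0], [0, 1, 3, 2], [3, 3, 27, 9], [0, 2, 9, 5]].
Congruent diagonalization of A (simultaneous row and column reduction) yields pivots 1, 1, 9, 0.
So there are 3 positive, 1 zero pivots.

(3, 0)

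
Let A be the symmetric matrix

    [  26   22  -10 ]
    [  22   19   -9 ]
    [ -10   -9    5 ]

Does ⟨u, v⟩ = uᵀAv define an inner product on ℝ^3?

Leading principal minors: Δ_1 = 26, Δ_2 = 10, Δ_3 = 4.
All leading principal minors are positive, so by Sylvester's criterion Q is positive definite.
⟨·,·⟩ is an inner product exactly when A is positive definite.

yes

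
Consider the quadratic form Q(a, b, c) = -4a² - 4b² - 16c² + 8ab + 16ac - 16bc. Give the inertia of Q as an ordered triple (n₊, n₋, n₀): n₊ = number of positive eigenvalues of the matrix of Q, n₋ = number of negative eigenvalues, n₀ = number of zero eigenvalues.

(0, 1, 2)

Write A = [[-4, 4, 8], [4, -4, -8], [8, -8, -16]].
Row-reducing A symmetrically gives the diagonal entries -4, 0, 0.
So there are 1 negative, 2 zero pivots.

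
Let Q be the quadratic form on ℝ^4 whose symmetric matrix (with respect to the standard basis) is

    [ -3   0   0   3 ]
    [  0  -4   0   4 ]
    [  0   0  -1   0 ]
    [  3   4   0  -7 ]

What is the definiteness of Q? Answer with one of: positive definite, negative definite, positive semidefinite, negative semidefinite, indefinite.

negative semidefinite

Applying the same elementary operations to the rows and columns of A produces a congruent diagonal matrix with entries -3, -4, -1, 0.
That gives 3 negative, 1 zero pivots.
Hence Q is negative semidefinite.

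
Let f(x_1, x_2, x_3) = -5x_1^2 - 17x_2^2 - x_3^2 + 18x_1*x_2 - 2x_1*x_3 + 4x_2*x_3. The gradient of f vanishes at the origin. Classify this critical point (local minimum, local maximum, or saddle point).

The Hessian at the origin is H = [[-10, 18, -2], [18, -34, 4], [-2, 4, -2]].
Row-reducing H symmetrically gives the diagonal entries -10, -8/5, -3/2.
That gives 3 negative pivots.
H is negative definite, so the origin is a strict local maximum.

local maximum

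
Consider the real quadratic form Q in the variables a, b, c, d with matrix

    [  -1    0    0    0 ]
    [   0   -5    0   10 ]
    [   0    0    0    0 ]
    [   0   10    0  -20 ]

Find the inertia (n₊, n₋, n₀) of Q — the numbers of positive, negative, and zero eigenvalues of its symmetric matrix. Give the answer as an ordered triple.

(0, 2, 2)

Row-reducing A symmetrically gives the diagonal entries -1, -5, 0, 0.
Counting signs: 2 negative, 2 zero.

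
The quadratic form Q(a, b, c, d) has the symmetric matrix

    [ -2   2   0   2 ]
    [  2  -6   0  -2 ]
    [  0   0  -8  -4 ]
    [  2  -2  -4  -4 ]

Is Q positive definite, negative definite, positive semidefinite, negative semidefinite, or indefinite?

negative semidefinite

Congruent diagonalization of A (simultaneous row and column reduction) yields pivots -2, -4, -8, 0.
That gives 3 negative, 1 zero pivots.
Hence Q is negative semidefinite.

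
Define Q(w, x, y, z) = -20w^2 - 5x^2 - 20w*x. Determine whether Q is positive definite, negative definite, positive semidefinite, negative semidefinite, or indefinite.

negative semidefinite

The associated matrix is A = [[-20, -10, 0, 0], [-10, -5, 0, 0], [0, 0, 0, 0], [0, 0, 0, 0]].
Applying the same elementary operations to the rows and columns of A produces a congruent diagonal matrix with entries -20, 0, 0, 0.
So there are 1 negative, 3 zero pivots.
Hence Q is negative semidefinite.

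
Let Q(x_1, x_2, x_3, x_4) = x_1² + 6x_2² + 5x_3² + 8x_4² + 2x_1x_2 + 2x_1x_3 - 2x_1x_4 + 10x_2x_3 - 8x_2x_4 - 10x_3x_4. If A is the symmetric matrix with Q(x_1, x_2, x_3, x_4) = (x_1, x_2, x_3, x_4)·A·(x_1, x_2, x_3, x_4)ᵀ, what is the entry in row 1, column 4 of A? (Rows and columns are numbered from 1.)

The coefficient of x_1·x_4 in Q is -2. For a symmetric A this equals A[1,4] + A[4,1] = 2·A[1,4].
So A[1,4] = -2/2 = -1.

-1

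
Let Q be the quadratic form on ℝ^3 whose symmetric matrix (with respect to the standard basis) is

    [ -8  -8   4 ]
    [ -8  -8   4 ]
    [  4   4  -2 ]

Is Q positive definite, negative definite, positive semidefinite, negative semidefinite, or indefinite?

negative semidefinite

Symmetric row and column elimination reduces A to a congruent diagonal form with pivots -8, 0, 0.
That gives 1 negative, 2 zero pivots.
Hence Q is negative semidefinite.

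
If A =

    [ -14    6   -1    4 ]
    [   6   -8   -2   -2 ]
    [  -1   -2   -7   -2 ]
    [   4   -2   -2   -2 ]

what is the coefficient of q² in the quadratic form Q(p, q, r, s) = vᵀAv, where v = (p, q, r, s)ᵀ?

The coefficient of q² is the diagonal entry A[2,2] = -8.

-8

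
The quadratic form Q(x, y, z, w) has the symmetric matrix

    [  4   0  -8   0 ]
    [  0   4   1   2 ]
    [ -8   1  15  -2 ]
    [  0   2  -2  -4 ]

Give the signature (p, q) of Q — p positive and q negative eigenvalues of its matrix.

(2, 1)

Row-reducing A symmetrically gives the diagonal entries 4, 4, -5/4, 0.
Counting signs: 2 positive, 1 negative, 1 zero.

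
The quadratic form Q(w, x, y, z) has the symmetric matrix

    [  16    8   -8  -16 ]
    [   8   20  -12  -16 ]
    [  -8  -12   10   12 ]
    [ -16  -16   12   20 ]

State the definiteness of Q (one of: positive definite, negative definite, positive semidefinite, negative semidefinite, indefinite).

positive semidefinite

Congruent diagonalization of A (simultaneous row and column reduction) yields pivots 16, 16, 2, 0.
Counting signs: 3 positive, 1 zero.
Hence Q is positive semidefinite.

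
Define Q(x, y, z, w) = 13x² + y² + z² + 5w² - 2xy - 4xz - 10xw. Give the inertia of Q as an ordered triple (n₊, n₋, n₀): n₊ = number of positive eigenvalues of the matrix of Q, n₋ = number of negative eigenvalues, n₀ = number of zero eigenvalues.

(4, 0, 0)

The symmetric matrix is A = [[13, -1, -2, -5], [-1, 1, 0, 0], [-2, 0, 1, 0], [-5, 0, 0, 5]].
Applying the same elementary operations to the rows and columns of A produces a congruent diagonal matrix with entries 13, 12/13, 2/3, 15/8.
That gives 4 positive pivots.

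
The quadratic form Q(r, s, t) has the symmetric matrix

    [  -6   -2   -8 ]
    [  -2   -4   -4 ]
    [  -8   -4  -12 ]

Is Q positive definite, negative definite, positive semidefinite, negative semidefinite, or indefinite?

negative definite

Leading principal minors: Δ_1 = -6, Δ_2 = 20, Δ_3 = -16.
The signs alternate starting with Δ_1 < 0, so by Sylvester's criterion Q is negative definite.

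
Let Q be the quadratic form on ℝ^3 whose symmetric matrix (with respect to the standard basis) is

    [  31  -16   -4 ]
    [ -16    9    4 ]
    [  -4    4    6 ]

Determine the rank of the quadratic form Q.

Congruent diagonalization of A (simultaneous row and column reduction) yields pivots 31, 23/31, 10/23.
So there are 3 positive pivots.
The rank is the number of nonzero pivots: 3.

3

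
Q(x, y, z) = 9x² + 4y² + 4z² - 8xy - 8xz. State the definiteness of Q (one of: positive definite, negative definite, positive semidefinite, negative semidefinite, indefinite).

positive definite

The symmetric matrix of Q is A = [[9, -4, -4], [-4, 4, 0], [-4, 0, 4]].
Leading principal minors: Δ_1 = 9, Δ_2 = 20, Δ_3 = 16.
All leading principal minors are positive, so by Sylvester's criterion Q is positive definite.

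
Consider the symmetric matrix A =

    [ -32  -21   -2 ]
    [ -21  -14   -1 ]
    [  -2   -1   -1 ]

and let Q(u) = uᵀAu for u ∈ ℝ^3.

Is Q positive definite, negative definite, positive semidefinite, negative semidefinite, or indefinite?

negative definite

Symmetric row and column elimination reduces A to a congruent diagonal form with pivots -32, -7/32, -3/7.
So there are 3 negative pivots.
Hence Q is negative definite.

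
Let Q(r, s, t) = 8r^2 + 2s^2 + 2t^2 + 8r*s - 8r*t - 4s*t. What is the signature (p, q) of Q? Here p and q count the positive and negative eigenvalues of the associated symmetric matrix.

The associated matrix is A = [[8, 4, -4], [4, 2, -2], [-4, -2, 2]].
Row-reducing A symmetrically gives the diagonal entries 8, 0, 0.
That gives 1 positive, 2 zero pivots.

(1, 0)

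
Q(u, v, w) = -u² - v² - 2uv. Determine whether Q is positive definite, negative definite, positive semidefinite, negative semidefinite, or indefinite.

The symmetric matrix is A = [[-1, -1, 0], [-1, -1, 0], [0, 0, 0]].
Congruent diagonalization of A (simultaneous row and column reduction) yields pivots -1, 0, 0.
Counting signs: 1 negative, 2 zero.
Hence Q is negative semidefinite.

negative semidefinite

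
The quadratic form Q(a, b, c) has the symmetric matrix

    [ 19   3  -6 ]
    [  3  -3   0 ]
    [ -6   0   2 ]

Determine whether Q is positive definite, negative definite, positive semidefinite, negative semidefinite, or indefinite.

indefinite

Applying the same elementary operations to the rows and columns of A produces a congruent diagonal matrix with entries 19, -66/19, 4/11.
So there are 2 positive, 1 negative pivots.
Hence Q is indefinite.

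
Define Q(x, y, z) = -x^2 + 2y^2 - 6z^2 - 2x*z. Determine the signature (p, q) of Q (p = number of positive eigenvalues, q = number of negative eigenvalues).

(1, 2)

The symmetric matrix is A = [[-1, 0, -1], [0, 2, 0], [-1, 0, -6]].
Row-reducing A symmetrically gives the diagonal entries -1, 2, -5.
Counting signs: 1 positive, 2 negative.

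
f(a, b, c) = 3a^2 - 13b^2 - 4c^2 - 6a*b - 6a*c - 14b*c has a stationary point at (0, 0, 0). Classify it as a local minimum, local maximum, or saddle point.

saddle point

The Hessian at the origin is H = [[6, -6, -6], [-6, -26, -14], [-6, -14, -8]].
Row-reducing H symmetrically gives the diagonal entries 6, -32, -3/2.
So there are 1 positive, 2 negative pivots.
H is indefinite, so the origin is a saddle point.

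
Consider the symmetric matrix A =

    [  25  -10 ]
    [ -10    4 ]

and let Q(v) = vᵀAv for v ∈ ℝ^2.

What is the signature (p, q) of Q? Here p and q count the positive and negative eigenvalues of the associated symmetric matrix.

(1, 0)

Symmetric row and column elimination reduces A to a congruent diagonal form with pivots 25, 0.
Counting signs: 1 positive, 1 zero.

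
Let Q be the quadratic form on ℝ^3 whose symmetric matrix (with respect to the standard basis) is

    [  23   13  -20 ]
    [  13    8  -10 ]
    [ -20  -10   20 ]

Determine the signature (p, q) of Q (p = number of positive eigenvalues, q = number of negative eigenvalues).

Row-reducing A symmetrically gives the diagonal entries 23, 15/23, 0.
So there are 2 positive, 1 zero pivots.

(2, 0)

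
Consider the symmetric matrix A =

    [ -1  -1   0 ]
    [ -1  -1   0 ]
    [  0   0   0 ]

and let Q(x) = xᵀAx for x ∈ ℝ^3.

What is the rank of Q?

Symmetric row and column elimination reduces A to a congruent diagonal form with pivots -1, 0, 0.
So there are 1 negative, 2 zero pivots.
The rank is the number of nonzero pivots: 1.

1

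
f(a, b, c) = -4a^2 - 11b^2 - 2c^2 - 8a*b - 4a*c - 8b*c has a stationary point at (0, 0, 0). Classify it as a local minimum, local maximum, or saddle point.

The Hessian at the origin is H = [[-8, -8, -4], [-8, -22, -8], [-4, -8, -4]].
Applying the same elementary operations to the rows and columns of H produces a congruent diagonal matrix with entries -8, -14, -6/7.
Counting signs: 3 negative.
H is negative definite, so the origin is a strict local maximum.

local maximum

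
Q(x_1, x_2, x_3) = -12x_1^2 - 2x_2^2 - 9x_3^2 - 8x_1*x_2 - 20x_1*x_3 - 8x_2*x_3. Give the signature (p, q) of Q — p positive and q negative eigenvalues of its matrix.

The associated matrix is A = [[-12, -4, -10], [-4, -2, -4], [-10, -4, -9]].
Congruent diagonalization of A (simultaneous row and column reduction) yields pivots -12, -2/3, 0.
That gives 2 negative, 1 zero pivots.

(0, 2)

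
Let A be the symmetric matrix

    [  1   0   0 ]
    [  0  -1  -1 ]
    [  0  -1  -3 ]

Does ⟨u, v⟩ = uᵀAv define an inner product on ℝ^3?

no

Symmetric row and column elimination reduces A to a congruent diagonal form with pivots 1, -1, -2.
Counting signs: 1 positive, 2 negative.
Hence Q is indefinite.
⟨·,·⟩ is an inner product exactly when A is positive definite.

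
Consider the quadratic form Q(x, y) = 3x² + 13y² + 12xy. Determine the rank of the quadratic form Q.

2

Write A = [[3, 6], [6, 13]].
Applying the same elementary operations to the rows and columns of A produces a congruent diagonal matrix with entries 3, 1.
Counting signs: 2 positive.
The rank is the number of nonzero pivots: 2.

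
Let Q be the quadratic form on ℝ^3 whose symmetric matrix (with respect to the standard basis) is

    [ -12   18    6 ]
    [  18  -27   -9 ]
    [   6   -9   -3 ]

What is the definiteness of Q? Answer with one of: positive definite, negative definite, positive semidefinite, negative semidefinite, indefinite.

negative semidefinite

Congruent diagonalization of A (simultaneous row and column reduction) yields pivots -12, 0, 0.
Counting signs: 1 negative, 2 zero.
Hence Q is negative semidefinite.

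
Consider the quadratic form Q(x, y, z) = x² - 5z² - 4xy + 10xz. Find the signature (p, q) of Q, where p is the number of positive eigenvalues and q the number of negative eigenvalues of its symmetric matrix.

(1, 2)

Write A = [[1, -2, 5], [-2, 0, 0], [5, 0, -5]].
Applying the same elementary operations to the rows and columns of A produces a congruent diagonal matrix with entries 1, -4, -5.
That gives 1 positive, 2 negative pivots.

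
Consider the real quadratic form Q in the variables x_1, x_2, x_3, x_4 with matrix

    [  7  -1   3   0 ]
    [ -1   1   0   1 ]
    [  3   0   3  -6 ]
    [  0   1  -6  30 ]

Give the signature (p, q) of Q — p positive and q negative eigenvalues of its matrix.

(4, 0)

An LDLᵀ factorisation of A has diagonal entries 7, 6/7, 3/2, 2/3.
So there are 4 positive pivots.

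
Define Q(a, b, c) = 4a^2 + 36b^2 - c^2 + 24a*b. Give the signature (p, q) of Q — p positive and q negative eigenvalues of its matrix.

The associated matrix is A = [[4, 12, 0], [12, 36, 0], [0, 0, -1]].
Applying the same elementary operations to the rows and columns of A produces a congruent diagonal matrix with entries 4, 0, -1.
So there are 1 positive, 1 negative, 1 zero pivots.

(1, 1)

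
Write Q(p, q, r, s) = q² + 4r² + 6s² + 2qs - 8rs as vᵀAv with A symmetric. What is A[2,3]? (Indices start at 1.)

0

The coefficient of q·r in Q is 0. For a symmetric A this equals A[2,3] + A[3,2] = 2·A[2,3].
So A[2,3] = 0/2 = 0.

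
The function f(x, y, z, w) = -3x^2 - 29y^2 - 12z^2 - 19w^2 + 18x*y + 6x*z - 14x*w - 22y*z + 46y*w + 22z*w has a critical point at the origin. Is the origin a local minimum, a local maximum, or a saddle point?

local maximum

The Hessian at the origin is H = [[-6, 18, 6, -14], [18, -58, -22, 46], [6, -22, -24, 22], [-14, 46, 22, -38]].
Congruent diagonalization of H (simultaneous row and column reduction) yields pivots -6, -4, -14, -4/21.
So there are 4 negative pivots.
H is negative definite, so the origin is a strict local maximum.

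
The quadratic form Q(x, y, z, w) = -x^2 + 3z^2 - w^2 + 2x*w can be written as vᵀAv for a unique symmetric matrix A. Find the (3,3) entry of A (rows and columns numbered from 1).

3

The coefficient of z^2 in Q is 3, and that is exactly A[3,3].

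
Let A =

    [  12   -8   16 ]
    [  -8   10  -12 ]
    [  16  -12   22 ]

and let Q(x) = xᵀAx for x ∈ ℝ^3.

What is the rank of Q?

Symmetric row and column elimination reduces A to a congruent diagonal form with pivots 12, 14/3, 2/7.
That gives 3 positive pivots.
The rank is the number of nonzero pivots: 3.

3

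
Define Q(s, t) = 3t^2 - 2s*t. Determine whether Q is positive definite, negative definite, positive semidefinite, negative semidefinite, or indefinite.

The symmetric matrix of Q is [[0, -1], [-1, 3]].
For the 2×2 matrix [[0, -1], [-1, 3]]: det = 0·3 − (-1)² = -1, trace = 3.
det < 0 so the eigenvalues have opposite signs; the form is indefinite.

indefinite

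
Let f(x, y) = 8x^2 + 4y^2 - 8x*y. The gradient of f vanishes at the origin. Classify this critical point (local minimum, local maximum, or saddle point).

The Hessian at the origin is H = [[16, -8], [-8, 8]].
det H = 16·8 − (-8)² = 64 > 0 and H[1,1] = 16 > 0, so H is positive definite.
Therefore the origin is a local minimum.

local minimum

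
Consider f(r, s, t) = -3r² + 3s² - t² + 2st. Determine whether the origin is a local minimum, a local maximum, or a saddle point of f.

The Hessian at the origin is H = [[-6, 0, 0], [0, 6, 2], [0, 2, -2]].
An LDLᵀ factorisation of H has diagonal entries -6, 6, -8/3.
Counting signs: 1 positive, 2 negative.
H is indefinite, so the origin is a saddle point.

saddle point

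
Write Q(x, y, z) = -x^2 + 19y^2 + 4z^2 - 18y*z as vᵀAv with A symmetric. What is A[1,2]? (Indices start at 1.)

The coefficient of x·y in Q is 0. For a symmetric A this equals A[1,2] + A[2,1] = 2·A[1,2].
So A[1,2] = 0/2 = 0.

0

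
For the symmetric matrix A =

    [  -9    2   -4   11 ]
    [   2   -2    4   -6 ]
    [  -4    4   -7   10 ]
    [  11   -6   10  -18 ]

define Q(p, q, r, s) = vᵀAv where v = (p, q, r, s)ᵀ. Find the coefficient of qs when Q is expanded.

The coefficient of qs is A[2,4] + A[4,2] = 2·(-6) = -12.

-12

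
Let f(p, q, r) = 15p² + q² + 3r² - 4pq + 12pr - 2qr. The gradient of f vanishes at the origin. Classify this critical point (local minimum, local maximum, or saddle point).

local minimum

The Hessian at the origin is H = [[30, -4, 12], [-4, 2, -2], [12, -2, 6]].
Symmetric row and column elimination reduces H to a congruent diagonal form with pivots 30, 22/15, 12/11.
Counting signs: 3 positive.
H is positive definite, so the origin is a strict local minimum.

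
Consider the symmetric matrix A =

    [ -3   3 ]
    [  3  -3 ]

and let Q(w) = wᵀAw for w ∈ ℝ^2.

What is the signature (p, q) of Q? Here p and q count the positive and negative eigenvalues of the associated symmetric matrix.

(0, 1)

Row-reducing A symmetrically gives the diagonal entries -3, 0.
That gives 1 negative, 1 zero pivots.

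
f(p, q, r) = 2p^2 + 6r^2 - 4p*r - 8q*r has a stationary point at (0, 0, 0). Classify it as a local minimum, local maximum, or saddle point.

saddle point

The Hessian at the origin is H = [[4, 0, -4], [0, 0, -8], [-4, -8, 12]].
H is indefinite, so the origin is a saddle point.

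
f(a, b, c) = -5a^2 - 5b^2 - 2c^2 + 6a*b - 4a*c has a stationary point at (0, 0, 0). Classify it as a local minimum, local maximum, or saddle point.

local maximum

The Hessian at the origin is H = [[-10, 6, -4], [6, -10, 0], [-4, 0, -4]].
Symmetric row and column elimination reduces H to a congruent diagonal form with pivots -10, -32/5, -3/2.
That gives 3 negative pivots.
H is negative definite, so the origin is a strict local maximum.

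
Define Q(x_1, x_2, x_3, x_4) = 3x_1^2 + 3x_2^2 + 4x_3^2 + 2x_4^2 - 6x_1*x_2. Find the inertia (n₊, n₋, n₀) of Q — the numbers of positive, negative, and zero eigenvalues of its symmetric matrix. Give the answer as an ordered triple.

(3, 0, 1)

Write A = [[3, -3, 0, 0], [-3, 3, 0, 0], [0, 0, 4, 0], [0, 0, 0, 2]].
Applying the same elementary operations to the rows and columns of A produces a congruent diagonal matrix with entries 3, 0, 4, 2.
That gives 3 positive, 1 zero pivots.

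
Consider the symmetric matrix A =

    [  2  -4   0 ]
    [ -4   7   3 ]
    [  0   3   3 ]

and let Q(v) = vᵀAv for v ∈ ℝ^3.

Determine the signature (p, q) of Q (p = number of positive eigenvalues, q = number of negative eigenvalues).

(2, 1)

Symmetric row and column elimination reduces A to a congruent diagonal form with pivots 2, -1, 12.
That gives 2 positive, 1 negative pivots.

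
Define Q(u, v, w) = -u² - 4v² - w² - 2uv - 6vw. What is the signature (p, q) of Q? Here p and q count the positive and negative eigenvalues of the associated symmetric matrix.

Write A = [[-1, -1, 0], [-1, -4, -3], [0, -3, -1]].
An LDLᵀ factorisation of A has diagonal entries -1, -3, 2.
Counting signs: 1 positive, 2 negative.

(1, 2)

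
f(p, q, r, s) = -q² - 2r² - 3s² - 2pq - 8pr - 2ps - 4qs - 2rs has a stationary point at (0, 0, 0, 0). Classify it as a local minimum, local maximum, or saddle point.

The Hessian at the origin is H = [[0, -2, -8, -2], [-2, -2, 0, -4], [-8, 0, -4, -2], [-2, -4, -2, -6]].
H is indefinite, so the origin is a saddle point.

saddle point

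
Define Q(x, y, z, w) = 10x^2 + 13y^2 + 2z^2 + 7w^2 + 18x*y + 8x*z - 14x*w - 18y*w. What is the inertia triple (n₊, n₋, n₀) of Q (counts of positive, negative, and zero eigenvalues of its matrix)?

(3, 1, 0)

Write A = [[10, 9, 4, -7], [9, 13, 0, -9], [4, 0, 2, 0], [-7, -9, 0, 7]].
Symmetric row and column elimination reduces A to a congruent diagonal form with pivots 10, 49/10, -110/49, 10/11.
Counting signs: 3 positive, 1 negative.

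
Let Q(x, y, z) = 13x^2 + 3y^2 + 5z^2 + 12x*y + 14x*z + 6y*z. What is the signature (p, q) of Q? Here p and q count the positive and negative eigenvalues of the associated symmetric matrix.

(3, 0)

The associated matrix is A = [[13, 6, 7], [6, 3, 3], [7, 3, 5]].
Row-reducing A symmetrically gives the diagonal entries 13, 3/13, 1.
Counting signs: 3 positive.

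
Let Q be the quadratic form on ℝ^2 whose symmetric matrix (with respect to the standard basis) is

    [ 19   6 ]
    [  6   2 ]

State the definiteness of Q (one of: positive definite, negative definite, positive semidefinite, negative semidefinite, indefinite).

positive definite

For the 2×2 matrix [[19, 6], [6, 2]]: det = 19·2 − (6)² = 2, trace = 21.
det > 0 so both eigenvalues share the sign of the trace; trace = 21 > 0 ⇒ both positive.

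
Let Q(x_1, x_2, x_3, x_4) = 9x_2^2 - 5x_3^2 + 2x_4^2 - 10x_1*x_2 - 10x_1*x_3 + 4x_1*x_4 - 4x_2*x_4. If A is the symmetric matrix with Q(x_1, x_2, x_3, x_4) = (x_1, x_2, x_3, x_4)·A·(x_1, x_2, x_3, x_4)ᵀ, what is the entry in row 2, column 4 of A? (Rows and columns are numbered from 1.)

-2

The coefficient of x_2·x_4 in Q is -4. For a symmetric A this equals A[2,4] + A[4,2] = 2·A[2,4].
So A[2,4] = -4/2 = -2.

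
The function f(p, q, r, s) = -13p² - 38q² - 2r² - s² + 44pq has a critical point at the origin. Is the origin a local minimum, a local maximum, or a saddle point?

local maximum

The Hessian at the origin is H = [[-26, 44, 0, 0], [44, -76, 0, 0], [0, 0, -4, 0], [0, 0, 0, -2]].
Congruent diagonalization of H (simultaneous row and column reduction) yields pivots -26, -20/13, -4, -2.
Counting signs: 4 negative.
H is negative definite, so the origin is a strict local maximum.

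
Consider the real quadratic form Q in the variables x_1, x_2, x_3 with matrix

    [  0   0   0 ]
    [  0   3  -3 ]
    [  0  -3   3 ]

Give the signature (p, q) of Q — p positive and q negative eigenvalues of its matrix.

Congruent diagonalization of A (simultaneous row and column reduction) yields pivots 0, 3, 0.
That gives 1 positive, 2 zero pivots.

(1, 0)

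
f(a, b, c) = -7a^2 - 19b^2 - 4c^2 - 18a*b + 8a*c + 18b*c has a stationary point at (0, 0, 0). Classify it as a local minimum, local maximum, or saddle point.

saddle point

The Hessian at the origin is H = [[-14, -18, 8], [-18, -38, 18], [8, 18, -8]].
Row-reducing H symmetrically gives the diagonal entries -14, -104/7, 15/26.
Counting signs: 1 positive, 2 negative.
H is indefinite, so the origin is a saddle point.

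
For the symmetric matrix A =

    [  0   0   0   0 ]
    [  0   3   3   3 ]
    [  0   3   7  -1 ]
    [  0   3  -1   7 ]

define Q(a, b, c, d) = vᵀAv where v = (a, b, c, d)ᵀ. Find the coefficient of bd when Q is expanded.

The coefficient of bd is A[2,4] + A[4,2] = 2·3 = 6.

6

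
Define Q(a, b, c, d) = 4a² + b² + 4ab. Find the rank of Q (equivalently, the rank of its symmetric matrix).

The associated matrix is A = [[4, 2, 0, 0], [2, 1, 0, 0], [0, 0, 0, 0], [0, 0, 0, 0]].
Symmetric row and column elimination reduces A to a congruent diagonal form with pivots 4, 0, 0, 0.
Counting signs: 1 positive, 3 zero.
The rank is the number of nonzero pivots: 1.

1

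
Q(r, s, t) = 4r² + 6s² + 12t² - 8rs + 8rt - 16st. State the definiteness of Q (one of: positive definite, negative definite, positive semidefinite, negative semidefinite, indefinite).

The associated matrix is A = [[4, -4, 4], [-4, 6, -8], [4, -8, 12]].
Symmetric row and column elimination reduces A to a congruent diagonal form with pivots 4, 2, 0.
Counting signs: 2 positive, 1 zero.
Hence Q is positive semidefinite.

positive semidefinite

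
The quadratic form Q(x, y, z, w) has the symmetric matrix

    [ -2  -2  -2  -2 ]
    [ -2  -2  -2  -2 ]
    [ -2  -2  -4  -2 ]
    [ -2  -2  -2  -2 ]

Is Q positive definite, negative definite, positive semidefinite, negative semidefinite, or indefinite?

negative semidefinite

Applying the same elementary operations to the rows and columns of A produces a congruent diagonal matrix with entries -2, 0, -2, 0.
Counting signs: 2 negative, 2 zero.
Hence Q is negative semidefinite.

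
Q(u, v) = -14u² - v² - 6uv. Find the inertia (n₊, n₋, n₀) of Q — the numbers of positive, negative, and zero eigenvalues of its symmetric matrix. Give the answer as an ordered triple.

The associated matrix is A = [[-14, -3], [-3, -1]].
Applying the same elementary operations to the rows and columns of A produces a congruent diagonal matrix with entries -14, -5/14.
So there are 2 negative pivots.

(0, 2, 0)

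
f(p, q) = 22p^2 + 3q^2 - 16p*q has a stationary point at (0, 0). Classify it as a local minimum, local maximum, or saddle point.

The Hessian at the origin is H = [[44, -16], [-16, 6]].
det H = 44·6 − (-16)² = 8 > 0 and H[1,1] = 44 > 0, so H is positive definite.
Therefore the origin is a local minimum.

local minimum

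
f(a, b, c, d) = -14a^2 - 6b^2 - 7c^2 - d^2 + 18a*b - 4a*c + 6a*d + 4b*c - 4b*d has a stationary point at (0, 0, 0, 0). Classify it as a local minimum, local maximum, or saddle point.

The Hessian at the origin is H = [[-28, 18, -4, 6], [18, -12, 4, -4], [-4, 4, -14, 0], [6, -4, 0, -2]].
Symmetric row and column elimination reduces H to a congruent diagonal form with pivots -28, -3/7, -26/3, -6/13.
That gives 4 negative pivots.
H is negative definite, so the origin is a strict local maximum.

local maximum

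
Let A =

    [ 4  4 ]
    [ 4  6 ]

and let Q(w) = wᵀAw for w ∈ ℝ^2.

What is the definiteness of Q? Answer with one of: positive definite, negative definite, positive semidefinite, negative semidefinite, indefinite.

For the 2×2 matrix [[4, 4], [4, 6]]: det = 4·6 − (4)² = 8, trace = 10.
det > 0 so both eigenvalues share the sign of the trace; trace = 10 > 0 ⇒ both positive.

positive definite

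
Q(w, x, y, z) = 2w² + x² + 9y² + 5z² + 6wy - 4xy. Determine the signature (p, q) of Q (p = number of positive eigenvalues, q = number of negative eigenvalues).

The associated matrix is A = [[2, 0, 3, 0], [0, 1, -2, 0], [3, -2, 9, 0], [0, 0, 0, 5]].
Congruent diagonalization of A (simultaneous row and column reduction) yields pivots 2, 1, 1/2, 5.
That gives 4 positive pivots.

(4, 0)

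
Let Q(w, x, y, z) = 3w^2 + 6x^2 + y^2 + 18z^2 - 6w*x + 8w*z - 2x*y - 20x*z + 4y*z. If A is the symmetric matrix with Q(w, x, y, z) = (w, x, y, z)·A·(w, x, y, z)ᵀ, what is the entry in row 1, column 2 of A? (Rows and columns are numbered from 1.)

-3

The coefficient of w·x in Q is -6. For a symmetric A this equals A[1,2] + A[2,1] = 2·A[1,2].
So A[1,2] = -6/2 = -3.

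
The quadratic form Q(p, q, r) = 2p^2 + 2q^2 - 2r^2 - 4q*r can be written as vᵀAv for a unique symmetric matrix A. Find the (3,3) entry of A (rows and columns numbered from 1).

The coefficient of r^2 in Q is -2, and that is exactly A[3,3].

-2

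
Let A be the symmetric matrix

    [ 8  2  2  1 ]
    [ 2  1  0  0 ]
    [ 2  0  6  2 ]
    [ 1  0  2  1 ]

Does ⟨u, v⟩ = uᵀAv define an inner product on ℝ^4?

yes

An LDLᵀ factorisation of A has diagonal entries 8, 1/2, 5, 3/10.
Counting signs: 4 positive.
Hence Q is positive definite.
⟨·,·⟩ is an inner product exactly when A is positive definite.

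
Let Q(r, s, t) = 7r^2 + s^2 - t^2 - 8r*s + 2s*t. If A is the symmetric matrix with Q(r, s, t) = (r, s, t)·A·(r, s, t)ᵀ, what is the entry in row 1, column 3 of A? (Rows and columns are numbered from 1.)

The coefficient of r·t in Q is 0. For a symmetric A this equals A[1,3] + A[3,1] = 2·A[1,3].
So A[1,3] = 0/2 = 0.

0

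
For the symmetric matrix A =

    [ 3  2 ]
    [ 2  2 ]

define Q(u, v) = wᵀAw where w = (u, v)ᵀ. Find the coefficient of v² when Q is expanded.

2

The coefficient of v² is the diagonal entry A[2,2] = 2.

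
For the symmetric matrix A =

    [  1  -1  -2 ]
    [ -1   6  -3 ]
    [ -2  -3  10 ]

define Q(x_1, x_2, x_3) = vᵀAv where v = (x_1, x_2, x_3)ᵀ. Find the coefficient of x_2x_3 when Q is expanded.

-6

The coefficient of x_2x_3 is A[2,3] + A[3,2] = 2·(-3) = -6.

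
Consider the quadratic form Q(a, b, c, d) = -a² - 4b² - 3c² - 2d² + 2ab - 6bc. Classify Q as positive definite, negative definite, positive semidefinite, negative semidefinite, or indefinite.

negative semidefinite

The associated matrix is A = [[-1, 1, 0, 0], [1, -4, -3, 0], [0, -3, -3, 0], [0, 0, 0, -2]].
Row-reducing A symmetrically gives the diagonal entries -1, -3, 0, -2.
That gives 3 negative, 1 zero pivots.
Hence Q is negative semidefinite.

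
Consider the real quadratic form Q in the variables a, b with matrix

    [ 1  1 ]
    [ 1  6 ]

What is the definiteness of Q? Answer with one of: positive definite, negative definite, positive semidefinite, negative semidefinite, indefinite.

positive definite

For the 2×2 matrix [[1, 1], [1, 6]]: det = 1·6 − (1)² = 5, trace = 7.
det > 0 so both eigenvalues share the sign of the trace; trace = 7 > 0 ⇒ both positive.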